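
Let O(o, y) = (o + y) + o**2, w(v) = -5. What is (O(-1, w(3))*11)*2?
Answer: -110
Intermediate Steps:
O(o, y) = o + y + o**2
(O(-1, w(3))*11)*2 = ((-1 - 5 + (-1)**2)*11)*2 = ((-1 - 5 + 1)*11)*2 = -5*11*2 = -55*2 = -110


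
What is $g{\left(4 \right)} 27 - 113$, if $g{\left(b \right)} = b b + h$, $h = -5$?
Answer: $184$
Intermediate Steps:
$g{\left(b \right)} = -5 + b^{2}$ ($g{\left(b \right)} = b b - 5 = b^{2} - 5 = -5 + b^{2}$)
$g{\left(4 \right)} 27 - 113 = \left(-5 + 4^{2}\right) 27 - 113 = \left(-5 + 16\right) 27 - 113 = 11 \cdot 27 - 113 = 297 - 113 = 184$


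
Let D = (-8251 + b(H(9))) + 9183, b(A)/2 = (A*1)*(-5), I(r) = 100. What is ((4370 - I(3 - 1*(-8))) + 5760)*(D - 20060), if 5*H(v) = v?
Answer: -192034380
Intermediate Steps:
H(v) = v/5
b(A) = -10*A (b(A) = 2*((A*1)*(-5)) = 2*(A*(-5)) = 2*(-5*A) = -10*A)
D = 914 (D = (-8251 - 2*9) + 9183 = (-8251 - 10*9/5) + 9183 = (-8251 - 18) + 9183 = -8269 + 9183 = 914)
((4370 - I(3 - 1*(-8))) + 5760)*(D - 20060) = ((4370 - 1*100) + 5760)*(914 - 20060) = ((4370 - 100) + 5760)*(-19146) = (4270 + 5760)*(-19146) = 10030*(-19146) = -192034380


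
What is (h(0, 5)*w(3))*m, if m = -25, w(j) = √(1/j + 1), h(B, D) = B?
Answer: 0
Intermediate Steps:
w(j) = √(1 + 1/j)
(h(0, 5)*w(3))*m = (0*√((1 + 3)/3))*(-25) = (0*√((⅓)*4))*(-25) = (0*√(4/3))*(-25) = (0*(2*√3/3))*(-25) = 0*(-25) = 0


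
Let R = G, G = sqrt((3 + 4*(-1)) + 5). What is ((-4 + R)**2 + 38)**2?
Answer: 1764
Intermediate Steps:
G = 2 (G = sqrt((3 - 4) + 5) = sqrt(-1 + 5) = sqrt(4) = 2)
R = 2
((-4 + R)**2 + 38)**2 = ((-4 + 2)**2 + 38)**2 = ((-2)**2 + 38)**2 = (4 + 38)**2 = 42**2 = 1764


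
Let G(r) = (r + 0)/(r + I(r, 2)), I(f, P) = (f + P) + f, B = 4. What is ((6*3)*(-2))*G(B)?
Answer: -72/7 ≈ -10.286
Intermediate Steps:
I(f, P) = P + 2*f (I(f, P) = (P + f) + f = P + 2*f)
G(r) = r/(2 + 3*r) (G(r) = (r + 0)/(r + (2 + 2*r)) = r/(2 + 3*r))
((6*3)*(-2))*G(B) = ((6*3)*(-2))*(4/(2 + 3*4)) = (18*(-2))*(4/(2 + 12)) = -144/14 = -36*2/7 = -72/7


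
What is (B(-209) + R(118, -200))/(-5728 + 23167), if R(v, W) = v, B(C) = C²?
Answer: 43799/17439 ≈ 2.5116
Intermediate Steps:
(B(-209) + R(118, -200))/(-5728 + 23167) = ((-209)² + 118)/(-5728 + 23167) = (43681 + 118)/17439 = 43799*(1/17439) = 43799/17439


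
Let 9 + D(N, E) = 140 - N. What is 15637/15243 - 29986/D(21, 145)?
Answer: -20698024/76215 ≈ -271.57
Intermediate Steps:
D(N, E) = 131 - N (D(N, E) = -9 + (140 - N) = 131 - N)
15637/15243 - 29986/D(21, 145) = 15637/15243 - 29986/(131 - 1*21) = 15637*(1/15243) - 29986/(131 - 21) = 15637/15243 - 29986/110 = 15637/15243 - 29986*1/110 = 15637/15243 - 1363/5 = -20698024/76215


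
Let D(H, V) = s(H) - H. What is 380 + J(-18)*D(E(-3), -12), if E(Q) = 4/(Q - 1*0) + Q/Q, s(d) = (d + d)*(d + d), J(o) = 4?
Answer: 3448/9 ≈ 383.11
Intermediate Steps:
s(d) = 4*d² (s(d) = (2*d)*(2*d) = 4*d²)
E(Q) = 1 + 4/Q (E(Q) = 4/(Q + 0) + 1 = 4/Q + 1 = 1 + 4/Q)
D(H, V) = -H + 4*H² (D(H, V) = 4*H² - H = -H + 4*H²)
380 + J(-18)*D(E(-3), -12) = 380 + 4*(((4 - 3)/(-3))*(-1 + 4*((4 - 3)/(-3)))) = 380 + 4*((-⅓*1)*(-1 + 4*(-⅓*1))) = 380 + 4*(-(-1 + 4*(-⅓))/3) = 380 + 4*(-(-1 - 4/3)/3) = 380 + 4*(-⅓*(-7/3)) = 380 + 4*(7/9) = 380 + 28/9 = 3448/9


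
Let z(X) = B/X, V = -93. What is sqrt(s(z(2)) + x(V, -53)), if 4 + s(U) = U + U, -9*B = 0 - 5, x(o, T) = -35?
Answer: I*sqrt(346)/3 ≈ 6.2004*I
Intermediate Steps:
B = 5/9 (B = -(0 - 5)/9 = -1/9*(-5) = 5/9 ≈ 0.55556)
z(X) = 5/(9*X)
s(U) = -4 + 2*U (s(U) = -4 + (U + U) = -4 + 2*U)
sqrt(s(z(2)) + x(V, -53)) = sqrt((-4 + 2*((5/9)/2)) - 35) = sqrt((-4 + 2*((5/9)*(1/2))) - 35) = sqrt((-4 + 2*(5/18)) - 35) = sqrt((-4 + 5/9) - 35) = sqrt(-31/9 - 35) = sqrt(-346/9) = I*sqrt(346)/3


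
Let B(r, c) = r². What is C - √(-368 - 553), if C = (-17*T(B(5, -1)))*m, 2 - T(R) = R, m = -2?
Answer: -782 - I*√921 ≈ -782.0 - 30.348*I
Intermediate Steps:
T(R) = 2 - R
C = -782 (C = -17*(2 - 1*5²)*(-2) = -17*(2 - 1*25)*(-2) = -17*(2 - 25)*(-2) = -17*(-23)*(-2) = 391*(-2) = -782)
C - √(-368 - 553) = -782 - √(-368 - 553) = -782 - √(-921) = -782 - I*√921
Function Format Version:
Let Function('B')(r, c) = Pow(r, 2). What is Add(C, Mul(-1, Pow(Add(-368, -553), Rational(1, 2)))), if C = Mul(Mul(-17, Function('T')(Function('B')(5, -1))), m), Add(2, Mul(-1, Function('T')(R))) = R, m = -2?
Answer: Add(-782, Mul(-1, I, Pow(921, Rational(1, 2)))) ≈ Add(-782.00, Mul(-30.348, I))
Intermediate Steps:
Function('T')(R) = Add(2, Mul(-1, R))
C = -782 (C = Mul(Mul(-17, Add(2, Mul(-1, Pow(5, 2)))), -2) = Mul(Mul(-17, Add(2, Mul(-1, 25))), -2) = Mul(Mul(-17, Add(2, -25)), -2) = Mul(Mul(-17, -23), -2) = Mul(391, -2) = -782)
Add(C, Mul(-1, Pow(Add(-368, -553), Rational(1, 2)))) = Add(-782, Mul(-1, Pow(Add(-368, -553), Rational(1, 2)))) = Add(-782, Mul(-1, Pow(-921, Rational(1, 2)))) = Add(-782, Mul(-1, Mul(I, Pow(921, Rational(1, 2))))) = Add(-782, Mul(-1, I, Pow(921, Rational(1, 2))))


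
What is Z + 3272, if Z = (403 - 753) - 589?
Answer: 2333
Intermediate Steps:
Z = -939 (Z = -350 - 589 = -939)
Z + 3272 = -939 + 3272 = 2333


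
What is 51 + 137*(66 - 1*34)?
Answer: 4435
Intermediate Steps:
51 + 137*(66 - 1*34) = 51 + 137*(66 - 34) = 51 + 137*32 = 51 + 4384 = 4435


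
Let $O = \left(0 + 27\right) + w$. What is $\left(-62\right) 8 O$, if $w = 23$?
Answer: $-24800$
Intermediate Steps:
$O = 50$ ($O = \left(0 + 27\right) + 23 = 27 + 23 = 50$)
$\left(-62\right) 8 O = \left(-62\right) 8 \cdot 50 = \left(-496\right) 50 = -24800$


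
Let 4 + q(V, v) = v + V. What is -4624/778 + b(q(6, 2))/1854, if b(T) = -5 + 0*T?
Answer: -4288393/721206 ≈ -5.9461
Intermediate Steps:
q(V, v) = -4 + V + v (q(V, v) = -4 + (v + V) = -4 + (V + v) = -4 + V + v)
b(T) = -5 (b(T) = -5 + 0 = -5)
-4624/778 + b(q(6, 2))/1854 = -4624/778 - 5/1854 = -4624*1/778 - 5*1/1854 = -2312/389 - 5/1854 = -4288393/721206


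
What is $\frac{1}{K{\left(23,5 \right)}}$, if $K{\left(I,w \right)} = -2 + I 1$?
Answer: $\frac{1}{21} \approx 0.047619$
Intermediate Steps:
$K{\left(I,w \right)} = -2 + I$
$\frac{1}{K{\left(23,5 \right)}} = \frac{1}{-2 + 23} = \frac{1}{21}$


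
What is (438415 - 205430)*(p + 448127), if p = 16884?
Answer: 108340587835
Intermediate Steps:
(438415 - 205430)*(p + 448127) = (438415 - 205430)*(16884 + 448127) = 232985*465011 = 108340587835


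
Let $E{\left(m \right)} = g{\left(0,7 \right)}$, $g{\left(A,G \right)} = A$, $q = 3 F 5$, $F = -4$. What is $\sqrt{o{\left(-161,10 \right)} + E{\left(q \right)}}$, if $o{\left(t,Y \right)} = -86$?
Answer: $i \sqrt{86} \approx 9.2736 i$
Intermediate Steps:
$q = -60$ ($q = 3 \left(-4\right) 5 = \left(-12\right) 5 = -60$)
$E{\left(m \right)} = 0$
$\sqrt{o{\left(-161,10 \right)} + E{\left(q \right)}} = \sqrt{-86 + 0} = \sqrt{-86} = i \sqrt{86}$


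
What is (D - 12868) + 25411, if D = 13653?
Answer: 26196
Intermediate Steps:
(D - 12868) + 25411 = (13653 - 12868) + 25411 = 785 + 25411 = 26196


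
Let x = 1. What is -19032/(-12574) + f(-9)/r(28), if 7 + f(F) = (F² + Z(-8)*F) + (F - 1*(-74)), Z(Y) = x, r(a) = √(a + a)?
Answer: 9516/6287 + 65*√14/14 ≈ 18.886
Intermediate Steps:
r(a) = √2*√a (r(a) = √(2*a) = √2*√a)
Z(Y) = 1
f(F) = 67 + F² + 2*F (f(F) = -7 + ((F² + 1*F) + (F - 1*(-74))) = -7 + ((F² + F) + (F + 74)) = -7 + ((F + F²) + (74 + F)) = -7 + (74 + F² + 2*F) = 67 + F² + 2*F)
-19032/(-12574) + f(-9)/r(28) = -19032/(-12574) + (67 + (-9)² + 2*(-9))/((√2*√28)) = -19032*(-1/12574) + (67 + 81 - 18)/((√2*(2*√7))) = 9516/6287 + 130/((2*√14)) = 9516/6287 + 130*(√14/28) = 9516/6287 + 65*√14/14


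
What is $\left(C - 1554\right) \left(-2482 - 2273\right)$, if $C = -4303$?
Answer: $27850035$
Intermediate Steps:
$\left(C - 1554\right) \left(-2482 - 2273\right) = \left(-4303 - 1554\right) \left(-2482 - 2273\right) = \left(-5857\right) \left(-4755\right) = 27850035$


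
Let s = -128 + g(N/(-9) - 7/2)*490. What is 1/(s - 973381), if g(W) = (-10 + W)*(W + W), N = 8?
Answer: -81/73841284 ≈ -1.0969e-6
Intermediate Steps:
g(W) = 2*W*(-10 + W) (g(W) = (-10 + W)*(2*W) = 2*W*(-10 + W))
s = 5002577/81 (s = -128 + (2*(8/(-9) - 7/2)*(-10 + (8/(-9) - 7/2)))*490 = -128 + (2*(8*(-1/9) - 7*1/2)*(-10 + (8*(-1/9) - 7*1/2)))*490 = -128 + (2*(-8/9 - 7/2)*(-10 + (-8/9 - 7/2)))*490 = -128 + (2*(-79/18)*(-10 - 79/18))*490 = -128 + (2*(-79/18)*(-259/18))*490 = -128 + (20461/162)*490 = -128 + 5012945/81 = 5002577/81 ≈ 61760.)
1/(s - 973381) = 1/(5002577/81 - 973381) = 1/(-73841284/81) = -81/73841284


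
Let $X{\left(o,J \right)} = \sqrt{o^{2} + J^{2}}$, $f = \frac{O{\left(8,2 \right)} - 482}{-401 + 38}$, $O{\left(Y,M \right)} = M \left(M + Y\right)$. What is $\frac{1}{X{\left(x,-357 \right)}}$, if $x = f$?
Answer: $\frac{11 \sqrt{12589}}{440615} \approx 0.0028011$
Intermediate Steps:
$f = \frac{14}{11}$ ($f = \frac{2 \left(2 + 8\right) - 482}{-401 + 38} = \frac{2 \cdot 10 - 482}{-363} = \left(20 - 482\right) \left(- \frac{1}{363}\right) = \left(-462\right) \left(- \frac{1}{363}\right) = \frac{14}{11} \approx 1.2727$)
$x = \frac{14}{11} \approx 1.2727$
$X{\left(o,J \right)} = \sqrt{J^{2} + o^{2}}$
$\frac{1}{X{\left(x,-357 \right)}} = \frac{1}{\sqrt{\left(-357\right)^{2} + \left(\frac{14}{11}\right)^{2}}} = \frac{1}{\sqrt{127449 + \frac{196}{121}}} = \frac{1}{\sqrt{\frac{15421525}{121}}} = \frac{1}{\frac{35}{11} \sqrt{12589}} = \frac{11 \sqrt{12589}}{440615}$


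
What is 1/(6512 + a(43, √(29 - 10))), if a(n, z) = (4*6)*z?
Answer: 407/2649700 - 3*√19/5299400 ≈ 0.00015113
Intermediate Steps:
a(n, z) = 24*z
1/(6512 + a(43, √(29 - 10))) = 1/(6512 + 24*√(29 - 10)) = 1/(6512 + 24*√19)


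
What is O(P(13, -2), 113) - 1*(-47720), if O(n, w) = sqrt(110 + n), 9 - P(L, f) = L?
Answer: 47720 + sqrt(106) ≈ 47730.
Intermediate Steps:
P(L, f) = 9 - L
O(P(13, -2), 113) - 1*(-47720) = sqrt(110 + (9 - 1*13)) - 1*(-47720) = sqrt(110 + (9 - 13)) + 47720 = sqrt(110 - 4) + 47720 = sqrt(106) + 47720 = 47720 + sqrt(106)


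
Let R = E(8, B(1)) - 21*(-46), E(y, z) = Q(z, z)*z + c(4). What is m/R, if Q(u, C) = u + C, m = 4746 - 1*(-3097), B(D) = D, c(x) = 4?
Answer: 7843/972 ≈ 8.0689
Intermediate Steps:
m = 7843 (m = 4746 + 3097 = 7843)
Q(u, C) = C + u
E(y, z) = 4 + 2*z² (E(y, z) = (z + z)*z + 4 = (2*z)*z + 4 = 2*z² + 4 = 4 + 2*z²)
R = 972 (R = (4 + 2*1²) - 21*(-46) = (4 + 2*1) + 966 = (4 + 2) + 966 = 6 + 966 = 972)
m/R = 7843/972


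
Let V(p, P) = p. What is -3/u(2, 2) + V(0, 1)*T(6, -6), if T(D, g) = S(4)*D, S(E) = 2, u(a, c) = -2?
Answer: 3/2 ≈ 1.5000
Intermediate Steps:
T(D, g) = 2*D
-3/u(2, 2) + V(0, 1)*T(6, -6) = -3/(-2) + 0*(2*6) = -3*(-½) + 0*12 = 3/2 + 0 = 3/2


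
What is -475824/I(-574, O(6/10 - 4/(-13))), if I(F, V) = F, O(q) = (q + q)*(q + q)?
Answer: 237912/287 ≈ 828.96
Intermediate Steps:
O(q) = 4*q**2 (O(q) = (2*q)*(2*q) = 4*q**2)
-475824/I(-574, O(6/10 - 4/(-13))) = -475824/(-574) = -475824*(-1/574) = 237912/287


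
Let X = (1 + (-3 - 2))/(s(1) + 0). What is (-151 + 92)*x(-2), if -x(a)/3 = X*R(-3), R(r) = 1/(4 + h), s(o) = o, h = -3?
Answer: -708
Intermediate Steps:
R(r) = 1 (R(r) = 1/(4 - 3) = 1/1 = 1)
X = -4 (X = (1 + (-3 - 2))/(1 + 0) = (1 - 5)/1 = -4*1 = -4)
x(a) = 12 (x(a) = -(-12) = -3*(-4) = 12)
(-151 + 92)*x(-2) = (-151 + 92)*12 = -59*12 = -708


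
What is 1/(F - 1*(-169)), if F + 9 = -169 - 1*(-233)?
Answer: 1/224 ≈ 0.0044643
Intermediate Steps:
F = 55 (F = -9 + (-169 - 1*(-233)) = -9 + (-169 + 233) = -9 + 64 = 55)
1/(F - 1*(-169)) = 1/(55 - 1*(-169)) = 1/(55 + 169) = 1/224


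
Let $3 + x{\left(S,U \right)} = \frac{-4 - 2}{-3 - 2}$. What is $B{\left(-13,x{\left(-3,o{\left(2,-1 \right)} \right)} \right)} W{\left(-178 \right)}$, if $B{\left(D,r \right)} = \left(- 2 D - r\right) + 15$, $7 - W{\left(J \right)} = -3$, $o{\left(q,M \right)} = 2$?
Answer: $428$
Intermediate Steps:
$x{\left(S,U \right)} = - \frac{9}{5}$ ($x{\left(S,U \right)} = -3 + \frac{-4 - 2}{-3 - 2} = -3 - \frac{6}{-5} = -3 - - \frac{6}{5} = -3 + \frac{6}{5} = - \frac{9}{5}$)
$W{\left(J \right)} = 10$ ($W{\left(J \right)} = 7 - -3 = 7 + 3 = 10$)
$B{\left(D,r \right)} = 15 - r - 2 D$ ($B{\left(D,r \right)} = \left(- r - 2 D\right) + 15 = 15 - r - 2 D$)
$B{\left(-13,x{\left(-3,o{\left(2,-1 \right)} \right)} \right)} W{\left(-178 \right)} = \left(15 - - \frac{9}{5} - -26\right) 10 = \left(15 + \frac{9}{5} + 26\right) 10 = \frac{214}{5} \cdot 10 = 428$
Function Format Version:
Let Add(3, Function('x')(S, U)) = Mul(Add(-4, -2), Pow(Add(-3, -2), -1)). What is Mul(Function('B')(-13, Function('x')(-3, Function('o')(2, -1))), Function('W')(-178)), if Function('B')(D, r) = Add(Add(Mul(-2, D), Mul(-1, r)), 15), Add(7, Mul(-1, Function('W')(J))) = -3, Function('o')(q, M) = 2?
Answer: 428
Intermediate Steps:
Function('x')(S, U) = Rational(-9, 5) (Function('x')(S, U) = Add(-3, Mul(Add(-4, -2), Pow(Add(-3, -2), -1))) = Add(-3, Mul(-6, Pow(-5, -1))) = Add(-3, Mul(-6, Rational(-1, 5))) = Add(-3, Rational(6, 5)) = Rational(-9, 5))
Function('W')(J) = 10 (Function('W')(J) = Add(7, Mul(-1, -3)) = Add(7, 3) = 10)
Function('B')(D, r) = Add(15, Mul(-1, r), Mul(-2, D)) (Function('B')(D, r) = Add(Add(Mul(-1, r), Mul(-2, D)), 15) = Add(15, Mul(-1, r), Mul(-2, D)))
Mul(Function('B')(-13, Function('x')(-3, Function('o')(2, -1))), Function('W')(-178)) = Mul(Add(15, Mul(-1, Rational(-9, 5)), Mul(-2, -13)), 10) = Mul(Add(15, Rational(9, 5), 26), 10) = Mul(Rational(214, 5), 10) = 428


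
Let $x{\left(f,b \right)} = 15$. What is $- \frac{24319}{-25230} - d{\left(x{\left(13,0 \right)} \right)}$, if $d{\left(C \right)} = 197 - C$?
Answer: $- \frac{4567541}{25230} \approx -181.04$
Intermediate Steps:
$- \frac{24319}{-25230} - d{\left(x{\left(13,0 \right)} \right)} = - \frac{24319}{-25230} - \left(197 - 15\right) = \left(-24319\right) \left(- \frac{1}{25230}\right) - \left(197 - 15\right) = \frac{24319}{25230} - 182 = - \frac{4567541}{25230}$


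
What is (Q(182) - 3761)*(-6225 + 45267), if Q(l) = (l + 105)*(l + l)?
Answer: 3931802694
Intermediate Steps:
Q(l) = 2*l*(105 + l) (Q(l) = (105 + l)*(2*l) = 2*l*(105 + l))
(Q(182) - 3761)*(-6225 + 45267) = (2*182*(105 + 182) - 3761)*(-6225 + 45267) = (2*182*287 - 3761)*39042 = (104468 - 3761)*39042 = 100707*39042 = 3931802694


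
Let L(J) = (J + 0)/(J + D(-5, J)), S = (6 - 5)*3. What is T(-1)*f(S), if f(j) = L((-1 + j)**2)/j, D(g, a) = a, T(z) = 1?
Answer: 1/6 ≈ 0.16667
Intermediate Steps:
S = 3 (S = 1*3 = 3)
L(J) = 1/2 (L(J) = (J + 0)/(J + J) = J/((2*J)) = J*(1/(2*J)) = 1/2)
f(j) = 1/(2*j)
T(-1)*f(S) = 1*((1/2)/3) = 1*((1/2)*(1/3)) = 1*(1/6) = 1/6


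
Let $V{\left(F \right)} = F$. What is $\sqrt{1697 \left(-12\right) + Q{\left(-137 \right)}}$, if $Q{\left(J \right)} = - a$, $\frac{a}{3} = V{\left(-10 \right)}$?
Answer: $i \sqrt{20334} \approx 142.6 i$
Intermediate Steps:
$a = -30$ ($a = 3 \left(-10\right) = -30$)
$Q{\left(J \right)} = 30$ ($Q{\left(J \right)} = \left(-1\right) \left(-30\right) = 30$)
$\sqrt{1697 \left(-12\right) + Q{\left(-137 \right)}} = \sqrt{1697 \left(-12\right) + 30} = \sqrt{-20364 + 30} = \sqrt{-20334} = i \sqrt{20334}$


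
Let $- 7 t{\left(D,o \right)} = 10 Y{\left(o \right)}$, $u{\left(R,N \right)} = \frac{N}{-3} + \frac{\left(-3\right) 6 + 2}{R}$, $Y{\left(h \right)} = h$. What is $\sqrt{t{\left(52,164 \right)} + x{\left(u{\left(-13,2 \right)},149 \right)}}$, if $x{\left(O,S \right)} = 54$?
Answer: $\frac{i \sqrt{8834}}{7} \approx 13.427 i$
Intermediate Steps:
$u{\left(R,N \right)} = - \frac{16}{R} - \frac{N}{3}$ ($u{\left(R,N \right)} = N \left(- \frac{1}{3}\right) + \frac{-18 + 2}{R} = - \frac{N}{3} - \frac{16}{R} = - \frac{16}{R} - \frac{N}{3}$)
$t{\left(D,o \right)} = - \frac{10 o}{7}$
$\sqrt{t{\left(52,164 \right)} + x{\left(u{\left(-13,2 \right)},149 \right)}} = \sqrt{\left(- \frac{10}{7}\right) 164 + 54} = \sqrt{- \frac{1640}{7} + 54} = \sqrt{- \frac{1262}{7}} = \frac{i \sqrt{8834}}{7}$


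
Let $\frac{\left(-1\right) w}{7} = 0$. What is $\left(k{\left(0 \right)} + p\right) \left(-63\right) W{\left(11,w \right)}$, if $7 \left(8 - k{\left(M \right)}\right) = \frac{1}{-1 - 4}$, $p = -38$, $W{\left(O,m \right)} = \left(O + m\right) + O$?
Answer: $\frac{207702}{5} \approx 41540.0$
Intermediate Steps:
$w = 0$ ($w = \left(-7\right) 0 = 0$)
$W{\left(O,m \right)} = m + 2 O$
$k{\left(M \right)} = \frac{281}{35}$ ($k{\left(M \right)} = 8 - \frac{1}{7 \left(-1 - 4\right)} = 8 - \frac{1}{7 \left(-5\right)} = 8 - - \frac{1}{35} = 8 + \frac{1}{35} = \frac{281}{35}$)
$\left(k{\left(0 \right)} + p\right) \left(-63\right) W{\left(11,w \right)} = \left(\frac{281}{35} - 38\right) \left(-63\right) \left(0 + 2 \cdot 11\right) = \left(- \frac{1049}{35}\right) \left(-63\right) \left(0 + 22\right) = \frac{9441}{5} \cdot 22 = \frac{207702}{5}$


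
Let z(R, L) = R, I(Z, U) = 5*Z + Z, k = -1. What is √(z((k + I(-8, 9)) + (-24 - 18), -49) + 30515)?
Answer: 2*√7606 ≈ 174.42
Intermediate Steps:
I(Z, U) = 6*Z
√(z((k + I(-8, 9)) + (-24 - 18), -49) + 30515) = √(((-1 + 6*(-8)) + (-24 - 18)) + 30515) = √(((-1 - 48) - 42) + 30515) = √((-49 - 42) + 30515) = √(-91 + 30515) = √30424 = 2*√7606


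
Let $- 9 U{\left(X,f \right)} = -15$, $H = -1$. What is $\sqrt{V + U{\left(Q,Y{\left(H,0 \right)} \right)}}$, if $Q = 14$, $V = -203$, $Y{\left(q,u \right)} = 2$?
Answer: $\frac{2 i \sqrt{453}}{3} \approx 14.189 i$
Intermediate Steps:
$U{\left(X,f \right)} = \frac{5}{3}$ ($U{\left(X,f \right)} = \left(- \frac{1}{9}\right) \left(-15\right) = \frac{5}{3}$)
$\sqrt{V + U{\left(Q,Y{\left(H,0 \right)} \right)}} = \sqrt{-203 + \frac{5}{3}} = \sqrt{- \frac{604}{3}} = \frac{2 i \sqrt{453}}{3}$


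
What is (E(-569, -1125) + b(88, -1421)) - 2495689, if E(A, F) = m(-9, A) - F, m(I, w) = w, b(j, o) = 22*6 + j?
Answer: -2494913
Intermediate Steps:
b(j, o) = 132 + j
E(A, F) = A - F
(E(-569, -1125) + b(88, -1421)) - 2495689 = ((-569 - 1*(-1125)) + (132 + 88)) - 2495689 = ((-569 + 1125) + 220) - 2495689 = (556 + 220) - 2495689 = 776 - 2495689 = -2494913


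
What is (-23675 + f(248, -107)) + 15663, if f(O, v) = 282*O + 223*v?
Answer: 38063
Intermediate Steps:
f(O, v) = 223*v + 282*O
(-23675 + f(248, -107)) + 15663 = (-23675 + (223*(-107) + 282*248)) + 15663 = (-23675 + (-23861 + 69936)) + 15663 = (-23675 + 46075) + 15663 = 22400 + 15663 = 38063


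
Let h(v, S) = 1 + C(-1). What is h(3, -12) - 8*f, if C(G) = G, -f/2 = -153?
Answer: -2448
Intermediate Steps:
f = 306 (f = -2*(-153) = 306)
h(v, S) = 0 (h(v, S) = 1 - 1 = 0)
h(3, -12) - 8*f = 0 - 8*306 = 0 - 2448 = -2448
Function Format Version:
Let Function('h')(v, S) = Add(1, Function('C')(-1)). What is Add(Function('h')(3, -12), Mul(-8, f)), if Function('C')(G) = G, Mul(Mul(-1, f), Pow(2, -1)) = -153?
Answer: -2448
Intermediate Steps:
f = 306 (f = Mul(-2, -153) = 306)
Function('h')(v, S) = 0 (Function('h')(v, S) = Add(1, -1) = 0)
Add(Function('h')(3, -12), Mul(-8, f)) = Add(0, Mul(-8, 306)) = Add(0, -2448) = -2448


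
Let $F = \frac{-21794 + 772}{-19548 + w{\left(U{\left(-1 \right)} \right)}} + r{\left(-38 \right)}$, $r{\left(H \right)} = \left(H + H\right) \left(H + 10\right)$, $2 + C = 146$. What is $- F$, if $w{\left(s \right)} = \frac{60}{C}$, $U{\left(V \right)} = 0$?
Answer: $- \frac{499419352}{234571} \approx -2129.1$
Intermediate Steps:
$C = 144$ ($C = -2 + 146 = 144$)
$r{\left(H \right)} = 2 H \left(10 + H\right)$
$w{\left(s \right)} = \frac{5}{12}$ ($w{\left(s \right)} = \frac{60}{144} = 60 \cdot \frac{1}{144} = \frac{5}{12}$)
$F = \frac{499419352}{234571}$ ($F = \frac{-21794 + 772}{-19548 + \frac{5}{12}} + 2 \left(-38\right) \left(10 - 38\right) = - \frac{21022}{- \frac{234571}{12}} + 2 \left(-38\right) \left(-28\right) = \left(-21022\right) \left(- \frac{12}{234571}\right) + 2128 = \frac{252264}{234571} + 2128 = \frac{499419352}{234571} \approx 2129.1$)
$- F = \left(-1\right) \frac{499419352}{234571} = - \frac{499419352}{234571}$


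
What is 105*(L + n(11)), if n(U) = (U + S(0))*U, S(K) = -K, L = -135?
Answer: -1470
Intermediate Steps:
n(U) = U² (n(U) = (U - 1*0)*U = (U + 0)*U = U*U = U²)
105*(L + n(11)) = 105*(-135 + 11²) = 105*(-135 + 121) = 105*(-14) = -1470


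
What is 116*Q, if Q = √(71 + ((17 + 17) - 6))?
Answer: 348*√11 ≈ 1154.2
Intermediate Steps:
Q = 3*√11 (Q = √(71 + (34 - 6)) = √(71 + 28) = √99 = 3*√11 ≈ 9.9499)
116*Q = 116*(3*√11) = 348*√11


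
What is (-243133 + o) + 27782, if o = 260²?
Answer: -147751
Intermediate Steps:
o = 67600
(-243133 + o) + 27782 = (-243133 + 67600) + 27782 = -175533 + 27782 = -147751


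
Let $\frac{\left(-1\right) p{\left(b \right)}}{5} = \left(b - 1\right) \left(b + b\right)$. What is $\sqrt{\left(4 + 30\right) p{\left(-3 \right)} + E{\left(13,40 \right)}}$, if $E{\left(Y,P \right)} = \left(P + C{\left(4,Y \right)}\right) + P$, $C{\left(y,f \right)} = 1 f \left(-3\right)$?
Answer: $i \sqrt{4039} \approx 63.553 i$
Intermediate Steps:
$p{\left(b \right)} = - 10 b \left(-1 + b\right)$ ($p{\left(b \right)} = - 5 \left(b - 1\right) \left(b + b\right) = - 5 \left(-1 + b\right) 2 b = - 5 \cdot 2 b \left(-1 + b\right) = - 10 b \left(-1 + b\right)$)
$C{\left(y,f \right)} = - 3 f$ ($C{\left(y,f \right)} = f \left(-3\right) = - 3 f$)
$E{\left(Y,P \right)} = - 3 Y + 2 P$ ($E{\left(Y,P \right)} = \left(P - 3 Y\right) + P = - 3 Y + 2 P$)
$\sqrt{\left(4 + 30\right) p{\left(-3 \right)} + E{\left(13,40 \right)}} = \sqrt{\left(4 + 30\right) 10 \left(-3\right) \left(1 - -3\right) + \left(\left(-3\right) 13 + 2 \cdot 40\right)} = \sqrt{34 \cdot 10 \left(-3\right) \left(1 + 3\right) + \left(-39 + 80\right)} = \sqrt{34 \cdot 10 \left(-3\right) 4 + 41} = \sqrt{34 \left(-120\right) + 41} = \sqrt{-4080 + 41} = \sqrt{-4039} = i \sqrt{4039}$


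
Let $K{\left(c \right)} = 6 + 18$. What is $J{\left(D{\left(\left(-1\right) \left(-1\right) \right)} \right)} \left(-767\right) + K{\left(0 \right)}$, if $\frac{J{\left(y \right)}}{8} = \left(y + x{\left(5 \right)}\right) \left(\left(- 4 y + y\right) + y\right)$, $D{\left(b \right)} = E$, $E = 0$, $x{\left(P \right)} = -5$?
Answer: $24$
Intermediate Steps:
$K{\left(c \right)} = 24$
$D{\left(b \right)} = 0$
$J{\left(y \right)} = - 16 y \left(-5 + y\right)$ ($J{\left(y \right)} = 8 \left(y - 5\right) \left(\left(- 4 y + y\right) + y\right) = 8 \left(-5 + y\right) \left(- 3 y + y\right) = 8 \left(-5 + y\right) \left(- 2 y\right) = 8 \left(- 2 y \left(-5 + y\right)\right) = - 16 y \left(-5 + y\right)$)
$J{\left(D{\left(\left(-1\right) \left(-1\right) \right)} \right)} \left(-767\right) + K{\left(0 \right)} = 16 \cdot 0 \left(5 - 0\right) \left(-767\right) + 24 = 16 \cdot 0 \left(5 + 0\right) \left(-767\right) + 24 = 16 \cdot 0 \cdot 5 \left(-767\right) + 24 = 0 \left(-767\right) + 24 = 0 + 24 = 24$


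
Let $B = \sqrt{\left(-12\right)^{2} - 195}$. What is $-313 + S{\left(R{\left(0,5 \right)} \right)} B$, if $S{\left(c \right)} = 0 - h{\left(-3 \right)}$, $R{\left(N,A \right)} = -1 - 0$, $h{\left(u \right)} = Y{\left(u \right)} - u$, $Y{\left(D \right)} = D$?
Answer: $-313$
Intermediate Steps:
$h{\left(u \right)} = 0$ ($h{\left(u \right)} = u - u = 0$)
$R{\left(N,A \right)} = -1$ ($R{\left(N,A \right)} = -1 + 0 = -1$)
$S{\left(c \right)} = 0$ ($S{\left(c \right)} = 0 - 0 = 0 + 0 = 0$)
$B = i \sqrt{51}$ ($B = \sqrt{144 - 195} = \sqrt{-51} = i \sqrt{51} \approx 7.1414 i$)
$-313 + S{\left(R{\left(0,5 \right)} \right)} B = -313 + 0 i \sqrt{51} = -313 + 0 = -313$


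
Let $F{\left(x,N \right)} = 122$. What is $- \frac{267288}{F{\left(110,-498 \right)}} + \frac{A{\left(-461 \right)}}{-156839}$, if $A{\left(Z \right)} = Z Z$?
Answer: $- \frac{20973555097}{9567179} \approx -2192.2$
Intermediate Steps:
$A{\left(Z \right)} = Z^{2}$
$- \frac{267288}{F{\left(110,-498 \right)}} + \frac{A{\left(-461 \right)}}{-156839} = - \frac{267288}{122} + \frac{\left(-461\right)^{2}}{-156839} = \left(-267288\right) \frac{1}{122} + 212521 \left(- \frac{1}{156839}\right) = - \frac{133644}{61} - \frac{212521}{156839} = - \frac{20973555097}{9567179}$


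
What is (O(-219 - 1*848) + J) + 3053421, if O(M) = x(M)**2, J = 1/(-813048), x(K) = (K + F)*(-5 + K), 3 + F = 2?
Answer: 1065735110060084375/813048 ≈ 1.3108e+12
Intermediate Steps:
F = -1 (F = -3 + 2 = -1)
x(K) = (-1 + K)*(-5 + K) (x(K) = (K - 1)*(-5 + K) = (-1 + K)*(-5 + K))
J = -1/813048 ≈ -1.2299e-6
O(M) = (5 + M**2 - 6*M)**2
(O(-219 - 1*848) + J) + 3053421 = ((5 + (-219 - 1*848)**2 - 6*(-219 - 1*848))**2 - 1/813048) + 3053421 = ((5 + (-219 - 848)**2 - 6*(-219 - 848))**2 - 1/813048) + 3053421 = ((5 + (-1067)**2 - 6*(-1067))**2 - 1/813048) + 3053421 = ((5 + 1138489 + 6402)**2 - 1/813048) + 3053421 = (1144896**2 - 1/813048) + 3053421 = (1310786850816 - 1/813048) + 3053421 = 1065732627482247167/813048 + 3053421 = 1065735110060084375/813048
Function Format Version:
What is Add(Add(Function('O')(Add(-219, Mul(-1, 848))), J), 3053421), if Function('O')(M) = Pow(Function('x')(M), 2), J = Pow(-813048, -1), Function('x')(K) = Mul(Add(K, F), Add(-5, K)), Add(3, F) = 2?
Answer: Rational(1065735110060084375, 813048) ≈ 1.3108e+12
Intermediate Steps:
F = -1 (F = Add(-3, 2) = -1)
Function('x')(K) = Mul(Add(-1, K), Add(-5, K)) (Function('x')(K) = Mul(Add(K, -1), Add(-5, K)) = Mul(Add(-1, K), Add(-5, K)))
J = Rational(-1, 813048) ≈ -1.2299e-6
Function('O')(M) = Pow(Add(5, Pow(M, 2), Mul(-6, M)), 2)
Add(Add(Function('O')(Add(-219, Mul(-1, 848))), J), 3053421) = Add(Add(Pow(Add(5, Pow(Add(-219, Mul(-1, 848)), 2), Mul(-6, Add(-219, Mul(-1, 848)))), 2), Rational(-1, 813048)), 3053421) = Add(Add(Pow(Add(5, Pow(Add(-219, -848), 2), Mul(-6, Add(-219, -848))), 2), Rational(-1, 813048)), 3053421) = Add(Add(Pow(Add(5, Pow(-1067, 2), Mul(-6, -1067)), 2), Rational(-1, 813048)), 3053421) = Add(Add(Pow(Add(5, 1138489, 6402), 2), Rational(-1, 813048)), 3053421) = Add(Add(Pow(1144896, 2), Rational(-1, 813048)), 3053421) = Add(Add(1310786850816, Rational(-1, 813048)), 3053421) = Add(Rational(1065732627482247167, 813048), 3053421) = Rational(1065735110060084375, 813048)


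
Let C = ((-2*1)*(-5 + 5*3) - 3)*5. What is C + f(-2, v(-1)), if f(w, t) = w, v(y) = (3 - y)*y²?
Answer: -117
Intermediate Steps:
v(y) = y²*(3 - y)
C = -115 (C = (-2*(-5 + 15) - 3)*5 = (-2*10 - 3)*5 = (-20 - 3)*5 = -23*5 = -115)
C + f(-2, v(-1)) = -115 - 2 = -117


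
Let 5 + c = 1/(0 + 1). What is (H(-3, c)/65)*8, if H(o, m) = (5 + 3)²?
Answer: 512/65 ≈ 7.8769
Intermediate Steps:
c = -4 (c = -5 + 1/(0 + 1) = -5 + 1/1 = -5 + 1 = -4)
H(o, m) = 64 (H(o, m) = 8² = 64)
(H(-3, c)/65)*8 = (64/65)*8 = 512/65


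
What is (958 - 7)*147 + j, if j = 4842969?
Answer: 4982766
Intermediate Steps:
(958 - 7)*147 + j = (958 - 7)*147 + 4842969 = 951*147 + 4842969 = 139797 + 4842969 = 4982766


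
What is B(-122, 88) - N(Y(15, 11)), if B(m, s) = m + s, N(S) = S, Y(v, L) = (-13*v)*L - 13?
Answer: 2124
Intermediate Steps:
Y(v, L) = -13 - 13*L*v (Y(v, L) = -13*L*v - 13 = -13 - 13*L*v)
B(-122, 88) - N(Y(15, 11)) = (-122 + 88) - (-13 - 13*11*15) = -34 - (-13 - 2145) = -34 - 1*(-2158) = -34 + 2158 = 2124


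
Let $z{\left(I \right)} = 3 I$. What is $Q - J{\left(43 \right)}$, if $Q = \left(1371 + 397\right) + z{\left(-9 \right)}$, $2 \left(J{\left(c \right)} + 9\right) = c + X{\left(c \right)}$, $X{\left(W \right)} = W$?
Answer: $1707$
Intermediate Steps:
$J{\left(c \right)} = -9 + c$ ($J{\left(c \right)} = -9 + \frac{c + c}{2} = -9 + \frac{2 c}{2} = -9 + c$)
$Q = 1741$ ($Q = \left(1371 + 397\right) + 3 \left(-9\right) = 1768 - 27 = 1741$)
$Q - J{\left(43 \right)} = 1741 - \left(-9 + 43\right) = 1741 - 34 = 1707$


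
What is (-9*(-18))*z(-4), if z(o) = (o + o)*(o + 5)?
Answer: -1296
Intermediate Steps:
z(o) = 2*o*(5 + o) (z(o) = (2*o)*(5 + o) = 2*o*(5 + o))
(-9*(-18))*z(-4) = (-9*(-18))*(2*(-4)*(5 - 4)) = 162*(2*(-4)*1) = 162*(-8) = -1296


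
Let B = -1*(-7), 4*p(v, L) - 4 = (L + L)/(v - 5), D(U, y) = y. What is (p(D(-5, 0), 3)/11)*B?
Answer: 49/110 ≈ 0.44545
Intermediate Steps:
p(v, L) = 1 + L/(2*(-5 + v)) (p(v, L) = 1 + ((L + L)/(v - 5))/4 = 1 + ((2*L)/(-5 + v))/4 = 1 + (2*L/(-5 + v))/4 = 1 + L/(2*(-5 + v)))
B = 7
(p(D(-5, 0), 3)/11)*B = (((-5 + 0 + (1/2)*3)/(-5 + 0))/11)*7 = (((-5 + 0 + 3/2)/(-5))*(1/11))*7 = (-1/5*(-7/2)*(1/11))*7 = ((7/10)*(1/11))*7 = (7/110)*7 = 49/110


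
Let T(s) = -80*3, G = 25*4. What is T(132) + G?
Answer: -140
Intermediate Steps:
G = 100
T(s) = -240
T(132) + G = -240 + 100 = -140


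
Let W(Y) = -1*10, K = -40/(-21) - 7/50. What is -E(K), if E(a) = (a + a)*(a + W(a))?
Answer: 16022891/551250 ≈ 29.066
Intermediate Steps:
K = 1853/1050 (K = -40*(-1/21) - 7*1/50 = 40/21 - 7/50 = 1853/1050 ≈ 1.7648)
W(Y) = -10
E(a) = 2*a*(-10 + a) (E(a) = (a + a)*(a - 10) = (2*a)*(-10 + a) = 2*a*(-10 + a))
-E(K) = -2*1853*(-10 + 1853/1050)/1050 = -2*1853*(-8647)/(1050*1050) = -1*(-16022891/551250) = 16022891/551250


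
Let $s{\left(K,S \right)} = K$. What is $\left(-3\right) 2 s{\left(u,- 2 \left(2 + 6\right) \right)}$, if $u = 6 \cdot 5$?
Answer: $-180$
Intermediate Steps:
$u = 30$
$\left(-3\right) 2 s{\left(u,- 2 \left(2 + 6\right) \right)} = \left(-3\right) 2 \cdot 30 = \left(-6\right) 30 = -180$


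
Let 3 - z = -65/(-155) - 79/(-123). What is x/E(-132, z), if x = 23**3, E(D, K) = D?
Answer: -12167/132 ≈ -92.174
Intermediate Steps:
z = 7391/3813 (z = 3 - (-65/(-155) - 79/(-123)) = 3 - (-65*(-1/155) - 79*(-1/123)) = 3 - (13/31 + 79/123) = 3 - 1*4048/3813 = 3 - 4048/3813 = 7391/3813 ≈ 1.9384)
x = 12167
x/E(-132, z) = 12167/(-132) = 12167*(-1/132) = -12167/132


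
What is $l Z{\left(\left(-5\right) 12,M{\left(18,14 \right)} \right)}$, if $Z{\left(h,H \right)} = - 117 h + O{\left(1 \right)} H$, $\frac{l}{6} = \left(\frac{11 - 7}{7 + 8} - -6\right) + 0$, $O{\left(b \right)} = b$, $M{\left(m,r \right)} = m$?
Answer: $\frac{1323144}{5} \approx 2.6463 \cdot 10^{5}$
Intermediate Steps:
$l = \frac{188}{5}$ ($l = 6 \left(\left(\frac{11 - 7}{7 + 8} - -6\right) + 0\right) = 6 \left(\left(\frac{4}{15} + 6\right) + 0\right) = 6 \left(\frac{94}{15} + 0\right) = 6 \cdot \frac{94}{15} = \frac{188}{5} \approx 37.6$)
$Z{\left(h,H \right)} = H - 117 h$ ($Z{\left(h,H \right)} = - 117 h + 1 H = - 117 h + H = H - 117 h$)
$l Z{\left(\left(-5\right) 12,M{\left(18,14 \right)} \right)} = \frac{188 \left(18 - 117 \left(\left(-5\right) 12\right)\right)}{5} = \frac{188 \left(18 - -7020\right)}{5} = \frac{188 \left(18 + 7020\right)}{5} = \frac{188}{5} \cdot 7038 = \frac{1323144}{5}$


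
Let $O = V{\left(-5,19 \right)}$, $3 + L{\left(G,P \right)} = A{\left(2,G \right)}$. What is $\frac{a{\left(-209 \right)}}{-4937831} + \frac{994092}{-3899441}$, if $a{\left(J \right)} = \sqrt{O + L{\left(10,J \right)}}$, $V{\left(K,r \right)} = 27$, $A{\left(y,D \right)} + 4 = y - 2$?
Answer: $- \frac{994092}{3899441} - \frac{2 \sqrt{5}}{4937831} \approx -0.25493$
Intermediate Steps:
$A{\left(y,D \right)} = -6 + y$ ($A{\left(y,D \right)} = -4 + \left(y - 2\right) = -4 + \left(-2 + y\right) = -6 + y$)
$L{\left(G,P \right)} = -7$ ($L{\left(G,P \right)} = -3 + \left(-6 + 2\right) = -3 - 4 = -7$)
$O = 27$
$a{\left(J \right)} = 2 \sqrt{5}$ ($a{\left(J \right)} = \sqrt{27 - 7} = \sqrt{20} = 2 \sqrt{5}$)
$\frac{a{\left(-209 \right)}}{-4937831} + \frac{994092}{-3899441} = \frac{2 \sqrt{5}}{-4937831} + \frac{994092}{-3899441} = 2 \sqrt{5} \left(- \frac{1}{4937831}\right) + 994092 \left(- \frac{1}{3899441}\right) = - \frac{2 \sqrt{5}}{4937831} - \frac{994092}{3899441} = - \frac{994092}{3899441} - \frac{2 \sqrt{5}}{4937831}$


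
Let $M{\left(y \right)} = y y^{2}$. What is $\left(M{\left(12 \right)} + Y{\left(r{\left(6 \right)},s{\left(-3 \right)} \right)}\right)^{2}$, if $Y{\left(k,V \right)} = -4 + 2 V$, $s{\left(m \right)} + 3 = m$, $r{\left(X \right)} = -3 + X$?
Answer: $2930944$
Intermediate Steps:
$s{\left(m \right)} = -3 + m$
$M{\left(y \right)} = y^{3}$
$\left(M{\left(12 \right)} + Y{\left(r{\left(6 \right)},s{\left(-3 \right)} \right)}\right)^{2} = \left(12^{3} + \left(-4 + 2 \left(-3 - 3\right)\right)\right)^{2} = \left(1728 + \left(-4 + 2 \left(-6\right)\right)\right)^{2} = \left(1728 - 16\right)^{2} = 1712^{2} = 2930944$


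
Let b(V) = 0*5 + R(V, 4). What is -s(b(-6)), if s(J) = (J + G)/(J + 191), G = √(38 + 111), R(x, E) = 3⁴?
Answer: -81/272 - √149/272 ≈ -0.34267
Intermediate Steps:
R(x, E) = 81
G = √149 ≈ 12.207
b(V) = 81 (b(V) = 0*5 + 81 = 0 + 81 = 81)
s(J) = (J + √149)/(191 + J) (s(J) = (J + √149)/(J + 191) = (J + √149)/(191 + J))
-s(b(-6)) = -(81 + √149)/(191 + 81) = -(81 + √149)/272 = -(81/272 + √149/272) = -81/272 - √149/272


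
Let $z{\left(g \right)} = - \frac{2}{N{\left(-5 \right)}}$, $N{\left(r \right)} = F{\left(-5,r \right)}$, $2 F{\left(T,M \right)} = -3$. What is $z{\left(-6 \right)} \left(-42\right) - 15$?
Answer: $-71$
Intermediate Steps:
$F{\left(T,M \right)} = - \frac{3}{2}$ ($F{\left(T,M \right)} = \frac{1}{2} \left(-3\right) = - \frac{3}{2}$)
$N{\left(r \right)} = - \frac{3}{2}$
$z{\left(g \right)} = \frac{4}{3}$ ($z{\left(g \right)} = - \frac{2}{- \frac{3}{2}} = \left(-2\right) \left(- \frac{2}{3}\right) = \frac{4}{3}$)
$z{\left(-6 \right)} \left(-42\right) - 15 = \frac{4}{3} \left(-42\right) - 15 = -56 - 15 = -71$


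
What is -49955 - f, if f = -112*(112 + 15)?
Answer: -35731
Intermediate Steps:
f = -14224 (f = -112*127 = -14224)
-49955 - f = -49955 - 1*(-14224) = -49955 + 14224 = -35731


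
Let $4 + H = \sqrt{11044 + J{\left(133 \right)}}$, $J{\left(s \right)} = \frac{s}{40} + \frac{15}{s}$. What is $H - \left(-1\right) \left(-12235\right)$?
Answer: $-12239 + \frac{\sqrt{78167250770}}{2660} \approx -12134.0$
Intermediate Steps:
$J{\left(s \right)} = \frac{15}{s} + \frac{s}{40}$ ($J{\left(s \right)} = s \frac{1}{40} + \frac{15}{s} = \frac{s}{40} + \frac{15}{s} = \frac{15}{s} + \frac{s}{40}$)
$H = -4 + \frac{\sqrt{78167250770}}{2660}$ ($H = -4 + \sqrt{11044 + \left(\frac{15}{133} + \frac{1}{40} \cdot 133\right)} = -4 + \sqrt{11044 + \left(15 \cdot \frac{1}{133} + \frac{133}{40}\right)} = -4 + \sqrt{11044 + \left(\frac{15}{133} + \frac{133}{40}\right)} = -4 + \sqrt{11044 + \frac{18289}{5320}} = -4 + \sqrt{\frac{58772369}{5320}} = -4 + \frac{\sqrt{78167250770}}{2660} \approx 101.11$)
$H - \left(-1\right) \left(-12235\right) = \left(-4 + \frac{\sqrt{78167250770}}{2660}\right) - \left(-1\right) \left(-12235\right) = \left(-4 + \frac{\sqrt{78167250770}}{2660}\right) - 12235 = -12239 + \frac{\sqrt{78167250770}}{2660}$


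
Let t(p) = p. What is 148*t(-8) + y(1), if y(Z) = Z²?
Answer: -1183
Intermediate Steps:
148*t(-8) + y(1) = 148*(-8) + 1² = -1184 + 1 = -1183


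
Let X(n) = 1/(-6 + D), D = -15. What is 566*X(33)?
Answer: -566/21 ≈ -26.952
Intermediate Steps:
X(n) = -1/21 (X(n) = 1/(-6 - 15) = 1/(-21) = -1/21)
566*X(33) = 566*(-1/21) = -566/21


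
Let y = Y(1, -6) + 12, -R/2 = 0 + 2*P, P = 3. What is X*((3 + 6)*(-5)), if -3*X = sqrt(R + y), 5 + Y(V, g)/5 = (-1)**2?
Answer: 30*I*sqrt(5) ≈ 67.082*I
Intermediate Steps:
Y(V, g) = -20 (Y(V, g) = -25 + 5*(-1)**2 = -25 + 5*1 = -25 + 5 = -20)
R = -12 (R = -2*(0 + 2*3) = -2*(0 + 6) = -2*6 = -12)
y = -8 (y = -20 + 12 = -8)
X = -2*I*sqrt(5)/3 (X = -sqrt(-12 - 8)/3 = -2*I*sqrt(5)/3 ≈ -1.4907*I)
X*((3 + 6)*(-5)) = (-2*I*sqrt(5)/3)*((3 + 6)*(-5)) = (-2*I*sqrt(5)/3)*(9*(-5)) = -2*I*sqrt(5)/3*(-45) = 30*I*sqrt(5)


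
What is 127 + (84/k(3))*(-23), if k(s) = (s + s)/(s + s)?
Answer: -1805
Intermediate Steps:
k(s) = 1 (k(s) = (2*s)/((2*s)) = (2*s)*(1/(2*s)) = 1)
127 + (84/k(3))*(-23) = 127 + (84/1)*(-23) = 127 + (84*1)*(-23) = 127 + 84*(-23) = 127 - 1932 = -1805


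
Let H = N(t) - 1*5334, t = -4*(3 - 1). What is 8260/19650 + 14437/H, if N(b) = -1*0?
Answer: -7987607/3493770 ≈ -2.2862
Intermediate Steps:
t = -8 (t = -4*2 = -8)
N(b) = 0
H = -5334 (H = 0 - 1*5334 = 0 - 5334 = -5334)
8260/19650 + 14437/H = 8260/19650 + 14437/(-5334) = 8260*(1/19650) + 14437*(-1/5334) = 826/1965 - 14437/5334 = -7987607/3493770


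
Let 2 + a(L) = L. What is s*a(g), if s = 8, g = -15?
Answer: -136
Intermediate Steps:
a(L) = -2 + L
s*a(g) = 8*(-2 - 15) = 8*(-17) = -136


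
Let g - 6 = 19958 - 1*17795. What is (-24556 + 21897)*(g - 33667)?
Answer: 83753182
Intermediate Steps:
g = 2169 (g = 6 + (19958 - 1*17795) = 6 + (19958 - 17795) = 6 + 2163 = 2169)
(-24556 + 21897)*(g - 33667) = (-24556 + 21897)*(2169 - 33667) = -2659*(-31498) = 83753182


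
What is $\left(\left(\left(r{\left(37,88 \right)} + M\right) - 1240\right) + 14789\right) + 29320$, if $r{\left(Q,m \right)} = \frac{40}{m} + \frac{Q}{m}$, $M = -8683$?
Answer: $\frac{273495}{8} \approx 34187.0$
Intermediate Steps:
$\left(\left(\left(r{\left(37,88 \right)} + M\right) - 1240\right) + 14789\right) + 29320 = \left(\left(\left(\frac{40 + 37}{88} - 8683\right) - 1240\right) + 14789\right) + 29320 = \left(\left(\left(\frac{1}{88} \cdot 77 - 8683\right) - 1240\right) + 14789\right) + 29320 = \left(\left(\left(\frac{7}{8} - 8683\right) - 1240\right) + 14789\right) + 29320 = \left(\left(- \frac{69457}{8} - 1240\right) + 14789\right) + 29320 = \left(- \frac{79377}{8} + 14789\right) + 29320 = \frac{38935}{8} + 29320 = \frac{273495}{8}$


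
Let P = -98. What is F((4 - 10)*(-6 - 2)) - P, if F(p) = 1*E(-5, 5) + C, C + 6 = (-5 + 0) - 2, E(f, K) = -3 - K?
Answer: 77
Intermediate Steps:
C = -13 (C = -6 + ((-5 + 0) - 2) = -6 + (-5 - 2) = -6 - 7 = -13)
F(p) = -21 (F(p) = 1*(-3 - 1*5) - 13 = 1*(-3 - 5) - 13 = 1*(-8) - 13 = -8 - 13 = -21)
F((4 - 10)*(-6 - 2)) - P = -21 - 1*(-98) = -21 + 98 = 77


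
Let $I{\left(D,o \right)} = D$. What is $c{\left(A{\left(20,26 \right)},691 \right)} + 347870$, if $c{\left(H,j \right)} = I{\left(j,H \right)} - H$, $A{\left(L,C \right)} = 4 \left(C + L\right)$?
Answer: $348377$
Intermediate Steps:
$A{\left(L,C \right)} = 4 C + 4 L$
$c{\left(H,j \right)} = j - H$
$c{\left(A{\left(20,26 \right)},691 \right)} + 347870 = \left(691 - \left(4 \cdot 26 + 4 \cdot 20\right)\right) + 347870 = \left(691 - \left(104 + 80\right)\right) + 347870 = \left(691 - 184\right) + 347870 = 507 + 347870 = 348377$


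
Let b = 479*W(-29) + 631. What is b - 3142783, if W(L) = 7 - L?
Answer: -3124908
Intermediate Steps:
b = 17875 (b = 479*(7 - 1*(-29)) + 631 = 479*(7 + 29) + 631 = 479*36 + 631 = 17244 + 631 = 17875)
b - 3142783 = 17875 - 3142783 = -3124908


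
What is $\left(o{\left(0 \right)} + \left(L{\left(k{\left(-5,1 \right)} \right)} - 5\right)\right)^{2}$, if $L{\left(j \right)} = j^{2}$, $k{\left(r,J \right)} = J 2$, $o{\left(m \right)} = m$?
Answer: $1$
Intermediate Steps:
$k{\left(r,J \right)} = 2 J$
$\left(o{\left(0 \right)} + \left(L{\left(k{\left(-5,1 \right)} \right)} - 5\right)\right)^{2} = \left(0 - \left(5 - \left(2 \cdot 1\right)^{2}\right)\right)^{2} = \left(0 - \left(5 - 2^{2}\right)\right)^{2} = \left(0 + \left(4 - 5\right)\right)^{2} = \left(0 - 1\right)^{2} = \left(-1\right)^{2} = 1$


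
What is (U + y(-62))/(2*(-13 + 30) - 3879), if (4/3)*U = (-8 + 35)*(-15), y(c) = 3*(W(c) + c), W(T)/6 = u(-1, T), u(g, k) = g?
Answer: 2031/15380 ≈ 0.13205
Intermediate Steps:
W(T) = -6 (W(T) = 6*(-1) = -6)
y(c) = -18 + 3*c (y(c) = 3*(-6 + c) = -18 + 3*c)
U = -1215/4 (U = 3*((-8 + 35)*(-15))/4 = 3*(27*(-15))/4 = (¾)*(-405) = -1215/4 ≈ -303.75)
(U + y(-62))/(2*(-13 + 30) - 3879) = (-1215/4 + (-18 + 3*(-62)))/(2*(-13 + 30) - 3879) = (-1215/4 + (-18 - 186))/(2*17 - 3879) = (-1215/4 - 204)/(34 - 3879) = -2031/4/(-3845) = -2031/4*(-1/3845) = 2031/15380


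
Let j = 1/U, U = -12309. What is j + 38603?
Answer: 475164326/12309 ≈ 38603.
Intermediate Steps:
j = -1/12309 (j = 1/(-12309) = -1/12309 ≈ -8.1241e-5)
j + 38603 = -1/12309 + 38603 = 475164326/12309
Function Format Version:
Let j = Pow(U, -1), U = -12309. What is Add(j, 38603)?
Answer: Rational(475164326, 12309) ≈ 38603.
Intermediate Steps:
j = Rational(-1, 12309) (j = Pow(-12309, -1) = Rational(-1, 12309) ≈ -8.1241e-5)
Add(j, 38603) = Add(Rational(-1, 12309), 38603) = Rational(475164326, 12309)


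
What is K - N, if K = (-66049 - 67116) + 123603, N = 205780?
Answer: -215342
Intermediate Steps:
K = -9562 (K = -133165 + 123603 = -9562)
K - N = -9562 - 1*205780 = -9562 - 205780 = -215342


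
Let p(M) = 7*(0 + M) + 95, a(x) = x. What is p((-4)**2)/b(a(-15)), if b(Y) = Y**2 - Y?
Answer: 69/80 ≈ 0.86250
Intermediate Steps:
p(M) = 95 + 7*M (p(M) = 7*M + 95 = 95 + 7*M)
p((-4)**2)/b(a(-15)) = (95 + 7*(-4)**2)/((-15*(-1 - 15))) = (95 + 7*16)/((-15*(-16))) = (95 + 112)/240 = 207*(1/240) = 69/80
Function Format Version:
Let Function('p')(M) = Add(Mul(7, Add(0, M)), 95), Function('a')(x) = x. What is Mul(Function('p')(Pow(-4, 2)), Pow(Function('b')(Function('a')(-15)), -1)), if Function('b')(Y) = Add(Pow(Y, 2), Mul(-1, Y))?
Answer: Rational(69, 80) ≈ 0.86250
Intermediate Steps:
Function('p')(M) = Add(95, Mul(7, M)) (Function('p')(M) = Add(Mul(7, M), 95) = Add(95, Mul(7, M)))
Mul(Function('p')(Pow(-4, 2)), Pow(Function('b')(Function('a')(-15)), -1)) = Mul(Add(95, Mul(7, Pow(-4, 2))), Pow(Mul(-15, Add(-1, -15)), -1)) = Mul(Add(95, Mul(7, 16)), Pow(Mul(-15, -16), -1)) = Mul(Add(95, 112), Pow(240, -1)) = Mul(207, Rational(1, 240)) = Rational(69, 80)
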